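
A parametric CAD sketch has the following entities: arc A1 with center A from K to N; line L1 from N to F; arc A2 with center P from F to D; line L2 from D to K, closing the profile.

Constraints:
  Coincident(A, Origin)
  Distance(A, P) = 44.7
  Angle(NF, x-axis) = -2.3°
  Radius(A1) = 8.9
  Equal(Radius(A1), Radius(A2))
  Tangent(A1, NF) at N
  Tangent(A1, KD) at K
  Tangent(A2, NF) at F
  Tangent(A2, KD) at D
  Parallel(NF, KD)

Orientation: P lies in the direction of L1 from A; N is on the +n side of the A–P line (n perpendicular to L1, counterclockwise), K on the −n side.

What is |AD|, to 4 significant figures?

45.58

Tangency of A1 to both parallel lines with radius 8.9 puts N and K at A ± 8.9·n: N = (0.3572, 8.893), K = (-0.3572, -8.893). Equal radii place F and D the same way about P: F = P + 8.9·n = (45.02, 7.099), D = P − 8.9·n = (44.31, -10.69). Then |AD| = |D − A| = 45.58.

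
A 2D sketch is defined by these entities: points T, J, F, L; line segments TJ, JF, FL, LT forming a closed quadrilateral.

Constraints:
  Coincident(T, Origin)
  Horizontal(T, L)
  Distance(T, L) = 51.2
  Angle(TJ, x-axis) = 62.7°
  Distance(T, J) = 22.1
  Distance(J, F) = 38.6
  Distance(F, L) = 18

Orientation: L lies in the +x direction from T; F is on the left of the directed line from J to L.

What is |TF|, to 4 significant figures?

51.85

T is at the origin; TL is horizontal with |TL| = 51.2 and L in +x, so L = (51.2, 0). TJ runs at 62.7° with |TJ| = 22.1, so J = (10.14, 19.64). F is determined by |JF| = 38.6 and |FL| = 18.0 together: it lies at the intersection of circle(J, 38.6) and circle(L, 18.0). With |JL| = 45.52, the foot of the radical line on JL is 35.57 from J and the perpendicular offset is √(38.6² − 35.57²) = 15.00. Taking the left-of-JL solution: F = (48.69, 17.82).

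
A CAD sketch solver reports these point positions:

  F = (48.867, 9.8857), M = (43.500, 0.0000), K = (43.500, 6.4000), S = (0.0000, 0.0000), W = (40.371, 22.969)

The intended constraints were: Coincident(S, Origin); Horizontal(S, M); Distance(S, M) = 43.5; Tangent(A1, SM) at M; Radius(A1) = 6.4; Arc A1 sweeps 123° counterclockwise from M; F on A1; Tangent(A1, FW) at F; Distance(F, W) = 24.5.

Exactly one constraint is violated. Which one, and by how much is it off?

Distance(F, W) = 24.5 — off by 8.90.

S = (0.00, 0.00) ✓; S.y = 0.00, M.y = 0.00 ✓; |SM| = 43.50 ✓; ∠(KM, MS) = 90.00° ✓; |KM| = 6.400 ✓; bearing(K→F) − bearing(K→M) = 123.0° ✓; |KF| = 6.400 ✓; ∠(KF, FW) = 90.00° ✓; |FW| = 15.60 ✗.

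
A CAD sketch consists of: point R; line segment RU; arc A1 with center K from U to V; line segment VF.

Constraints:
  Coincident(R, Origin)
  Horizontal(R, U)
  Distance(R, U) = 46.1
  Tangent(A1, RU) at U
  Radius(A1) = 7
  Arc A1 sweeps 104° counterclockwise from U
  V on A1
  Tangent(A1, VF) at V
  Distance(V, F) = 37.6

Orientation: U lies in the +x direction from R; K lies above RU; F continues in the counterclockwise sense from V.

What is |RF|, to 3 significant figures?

62.9

On A1, U sits at bearing -90° from K; a 104° counterclockwise sweep puts V at bearing 14°, so V = K + 7.0·(cos 14°, sin 14°) = (52.9, 8.69). Tangency of A1 to VF means the radius KV is perpendicular to VF, so VF runs along (−sin 14°, cos 14°); with |VF| = 37.6, F = (43.8, 45.2). Then |RF| = |F − R| = 62.9.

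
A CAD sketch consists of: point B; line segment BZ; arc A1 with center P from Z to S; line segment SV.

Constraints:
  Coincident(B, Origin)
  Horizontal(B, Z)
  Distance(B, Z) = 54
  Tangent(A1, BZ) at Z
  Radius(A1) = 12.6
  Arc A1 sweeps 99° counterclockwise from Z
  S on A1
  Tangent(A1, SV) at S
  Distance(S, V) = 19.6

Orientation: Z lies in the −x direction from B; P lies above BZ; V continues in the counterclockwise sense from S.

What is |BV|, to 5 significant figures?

56.056

B is at the origin; B and Z share the same y with |BZ| = 54.0 and Z on the −x side, so Z = (-54.000, 0.0000). The tangent condition forces PZ to be normal to BZ, so P = Z + (0, 12.6) = (-54.000, 12.600). On A1, Z sits at bearing -90° from P; a 99° counterclockwise sweep puts S at bearing 9°, so S = P + 12.6·(cos 9°, sin 9°) = (-41.555, 14.571). Tangency of A1 to SV means the radius PS is perpendicular to SV, so SV runs along (−sin 9°, cos 9°); with |SV| = 19.6, V = (-44.621, 33.930). Then |BV| = |V − B| = 56.056.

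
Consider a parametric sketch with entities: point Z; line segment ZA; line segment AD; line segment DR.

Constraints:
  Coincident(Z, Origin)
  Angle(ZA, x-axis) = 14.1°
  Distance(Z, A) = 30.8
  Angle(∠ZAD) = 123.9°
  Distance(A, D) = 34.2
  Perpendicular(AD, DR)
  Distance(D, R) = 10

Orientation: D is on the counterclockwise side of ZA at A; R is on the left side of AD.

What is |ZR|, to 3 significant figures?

53.7

Z is at the origin; ZA runs at 14.1° with length 30.8, so A = 30.8·(cos 14.1°, sin 14.1°) = (29.9, 7.50). ∠ZAD = 123.9°, so AD runs at 14.1° + (180° − 123.9°) = 70.2° from the x-axis; with |AD| = 34.2, D = A + 34.2·(cos 70.2°, sin 70.2°) = (41.5, 39.7). AD ⟂ DR; with |DR| = 10.0 on the left of AD, R = D + 10.0·(-0.941, 0.339) = (32.0, 43.1). Then |ZR| = |R − Z| = 53.7.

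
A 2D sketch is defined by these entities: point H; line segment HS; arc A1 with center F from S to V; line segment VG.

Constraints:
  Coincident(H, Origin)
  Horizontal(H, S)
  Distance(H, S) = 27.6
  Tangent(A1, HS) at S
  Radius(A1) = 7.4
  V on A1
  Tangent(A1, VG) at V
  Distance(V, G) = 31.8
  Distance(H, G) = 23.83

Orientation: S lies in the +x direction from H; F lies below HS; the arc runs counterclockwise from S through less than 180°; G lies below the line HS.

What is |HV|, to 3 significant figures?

22.6

Checks: |FV| = 7.400 ✓; ∠(FV, VG) = 90.00° ✓; |VG| = 31.80 ✓; |HG| = 23.83 ✓.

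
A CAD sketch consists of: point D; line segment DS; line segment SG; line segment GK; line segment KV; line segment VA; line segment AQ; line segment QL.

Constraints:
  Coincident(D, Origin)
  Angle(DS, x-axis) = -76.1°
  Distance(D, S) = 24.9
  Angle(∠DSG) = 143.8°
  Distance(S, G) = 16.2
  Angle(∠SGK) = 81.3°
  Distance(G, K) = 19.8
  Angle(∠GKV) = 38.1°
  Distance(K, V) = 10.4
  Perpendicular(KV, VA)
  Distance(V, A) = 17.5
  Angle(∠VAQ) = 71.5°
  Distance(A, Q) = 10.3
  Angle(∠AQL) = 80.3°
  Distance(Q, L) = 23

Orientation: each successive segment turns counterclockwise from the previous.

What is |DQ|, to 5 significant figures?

45.465

D is at the origin; DS runs at -76.1° with length 24.9, so S = (5.9817, -24.171). ∠DSG = 143.8° gives SG at -39.900° from the x-axis; with |SG| = 16.2, G = (18.410, -34.562). ∠SGK = 81.3° gives GK at 58.800° from the x-axis; with |GK| = 19.8, K = (28.667, -17.626). ∠GKV = 38.1° gives KV at -159.30° from the x-axis; with |KV| = 10.4, V = (18.938, -21.302). KV ⟂ VA, so VA runs at -69.300°; with |VA| = 17.5, A = (25.124, -37.673). ∠VAQ = 71.5° gives AQ at 39.200° from the x-axis; with |AQ| = 10.3, Q = (33.106, -31.163). Then |DQ| = |Q − D| = 45.465.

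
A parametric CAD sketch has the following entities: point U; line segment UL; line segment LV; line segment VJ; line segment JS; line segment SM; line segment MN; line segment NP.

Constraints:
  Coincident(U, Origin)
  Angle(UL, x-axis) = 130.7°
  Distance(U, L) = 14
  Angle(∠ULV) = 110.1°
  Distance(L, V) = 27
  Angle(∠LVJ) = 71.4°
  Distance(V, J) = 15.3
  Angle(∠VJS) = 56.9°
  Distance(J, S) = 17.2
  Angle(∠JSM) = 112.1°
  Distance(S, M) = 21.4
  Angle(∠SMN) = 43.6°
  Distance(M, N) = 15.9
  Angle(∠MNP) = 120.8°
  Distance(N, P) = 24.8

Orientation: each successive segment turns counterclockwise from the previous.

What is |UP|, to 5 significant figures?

13.266

U is at the origin; UL runs at 130.7° with length 14.0, so L = (-9.1294, 10.614). ∠ULV = 110.1° gives LV at -159.40° from the x-axis; with |LV| = 27.0, V = (-34.403, 1.1142). ∠LVJ = 71.4° gives VJ at -50.800° from the x-axis; with |VJ| = 15.3, J = (-24.733, -10.742). ∠VJS = 56.9° gives JS at 72.300° from the x-axis; with |JS| = 17.2, S = (-19.504, 5.6433). ∠JSM = 112.1° gives SM at 140.20° from the x-axis; with |SM| = 21.4, M = (-35.945, 19.342). ∠SMN = 43.6° gives MN at -83.400° from the x-axis; with |MN| = 15.9, N = (-34.117, 3.5470). ∠MNP = 120.8° gives NP at -24.200° from the x-axis; with |NP| = 24.8, P = (-11.497, -6.6191). Then |UP| = |P − U| = 13.266.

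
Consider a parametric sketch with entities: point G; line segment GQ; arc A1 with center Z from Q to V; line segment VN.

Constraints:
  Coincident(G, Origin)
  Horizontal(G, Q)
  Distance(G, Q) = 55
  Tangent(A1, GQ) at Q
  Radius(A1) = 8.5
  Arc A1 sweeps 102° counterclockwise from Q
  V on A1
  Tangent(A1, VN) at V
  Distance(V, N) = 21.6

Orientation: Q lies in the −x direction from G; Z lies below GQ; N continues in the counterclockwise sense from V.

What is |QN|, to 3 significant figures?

31.6

G is at the origin; GQ is horizontal with |GQ| = 55.0 and Q on the −x side, so Q = (-55.0, 0.00). A1 meets GQ tangentially, so ZQ is at right angles to GQ, so Z = Q + (0, -8.5) = (-55.0, -8.50). On A1, Q sits at bearing 90° from Z; a 102° counterclockwise sweep puts V at bearing 192°, so V = Z + 8.5·(cos 192°, sin 192°) = (-63.3, -10.3). The tangent condition forces ZV to be normal to VN, so VN runs along (−sin 192°, cos 192°); with |VN| = 21.6, N = (-58.8, -31.4). Then |QN| = |N − Q| = 31.6.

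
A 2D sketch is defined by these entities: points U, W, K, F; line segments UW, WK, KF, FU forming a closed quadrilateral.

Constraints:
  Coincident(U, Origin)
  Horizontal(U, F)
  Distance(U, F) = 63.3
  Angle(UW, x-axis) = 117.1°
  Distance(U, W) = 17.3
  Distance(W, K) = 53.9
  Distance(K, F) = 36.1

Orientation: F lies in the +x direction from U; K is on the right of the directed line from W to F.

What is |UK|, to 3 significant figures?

38.5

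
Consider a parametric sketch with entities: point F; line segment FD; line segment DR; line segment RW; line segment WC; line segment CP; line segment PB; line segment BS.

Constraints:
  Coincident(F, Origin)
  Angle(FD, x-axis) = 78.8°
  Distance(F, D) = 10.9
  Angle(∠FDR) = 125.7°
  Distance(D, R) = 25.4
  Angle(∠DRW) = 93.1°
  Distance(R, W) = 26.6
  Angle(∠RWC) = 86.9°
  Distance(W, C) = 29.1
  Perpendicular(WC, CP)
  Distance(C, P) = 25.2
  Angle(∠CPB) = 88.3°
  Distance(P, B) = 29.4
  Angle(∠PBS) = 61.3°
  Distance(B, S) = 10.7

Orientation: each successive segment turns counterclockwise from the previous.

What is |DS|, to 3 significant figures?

24.6

F is at the origin; FD runs at 78.8° with length 10.9, so D = (2.12, 10.7). ∠FDR = 125.7° gives DR at 133° from the x-axis; with |DR| = 25.4, R = (-15.2, 29.2). ∠DRW = 93.1° gives RW at -140° from the x-axis; with |RW| = 26.6, W = (-35.6, 12.1). ∠RWC = 86.9° gives WC at -46.9° from the x-axis; with |WC| = 29.1, C = (-15.7, -9.11). The perpendicularity gives CP at right angles to WC, so CP runs at 43.1°; with |CP| = 25.2, P = (2.67, 8.11). ∠CPB = 88.3° gives PB at 135° from the x-axis; with |PB| = 29.4, B = (-18.0, 29.0). ∠PBS = 61.3° gives BS at -106° from the x-axis; with |BS| = 10.7, S = (-21.1, 18.7). Then |DS| = |S − D| = 24.6.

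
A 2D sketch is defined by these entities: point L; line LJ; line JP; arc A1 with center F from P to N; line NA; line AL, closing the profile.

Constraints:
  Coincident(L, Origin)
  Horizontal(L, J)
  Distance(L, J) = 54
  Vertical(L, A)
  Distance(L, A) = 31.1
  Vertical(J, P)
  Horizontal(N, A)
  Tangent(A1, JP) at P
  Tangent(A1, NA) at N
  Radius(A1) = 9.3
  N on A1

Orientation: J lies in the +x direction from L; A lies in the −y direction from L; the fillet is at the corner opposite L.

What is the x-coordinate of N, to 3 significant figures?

44.7

L is at the origin; L and J share the same y with |LJ| = 54.0 and J on the +x side, so J = (54.0, 0.00). LA is vertical with |LA| = 31.1 and A on the −y side, so A = (0.00, -31.1). The virtual corner opposite L is at (54.0, -31.1). Since A1 is tangent to JP there, FP ⟂ JP and since A1 is tangent to NA there, FN ⟂ NA, with radius 9.3, so the center F sits 9.3 in from both sides at F = (44.7, -21.8). That places the tangent points at P = (54.0, -21.8) on JP and N = (44.7, -31.1) on NA. So N.x = 44.7.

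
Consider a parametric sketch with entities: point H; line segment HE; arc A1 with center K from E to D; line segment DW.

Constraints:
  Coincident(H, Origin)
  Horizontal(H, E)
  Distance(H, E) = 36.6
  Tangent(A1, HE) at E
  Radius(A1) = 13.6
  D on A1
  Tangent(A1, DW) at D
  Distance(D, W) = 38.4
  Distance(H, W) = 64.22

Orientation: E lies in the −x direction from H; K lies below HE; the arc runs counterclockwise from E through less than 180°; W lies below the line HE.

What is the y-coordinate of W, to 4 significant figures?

-54.27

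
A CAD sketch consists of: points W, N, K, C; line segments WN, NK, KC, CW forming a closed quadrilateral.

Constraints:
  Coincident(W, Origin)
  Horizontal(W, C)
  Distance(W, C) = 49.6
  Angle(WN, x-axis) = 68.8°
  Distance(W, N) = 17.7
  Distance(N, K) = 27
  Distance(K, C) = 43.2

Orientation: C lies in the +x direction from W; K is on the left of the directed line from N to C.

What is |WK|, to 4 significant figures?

43.82

Checks: |NK| = 27.00 ✓; |KC| = 43.20 ✓.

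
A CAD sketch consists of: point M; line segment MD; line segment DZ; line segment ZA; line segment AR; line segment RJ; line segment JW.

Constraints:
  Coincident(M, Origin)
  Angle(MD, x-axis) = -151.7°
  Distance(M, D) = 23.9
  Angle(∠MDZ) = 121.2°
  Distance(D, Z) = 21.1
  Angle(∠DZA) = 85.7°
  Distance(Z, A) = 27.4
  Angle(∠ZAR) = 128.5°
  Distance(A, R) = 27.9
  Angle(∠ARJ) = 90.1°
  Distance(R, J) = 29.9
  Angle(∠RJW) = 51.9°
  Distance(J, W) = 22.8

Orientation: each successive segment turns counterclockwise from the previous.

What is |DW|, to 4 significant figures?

19.90

M is at the origin; MD runs at -151.7° with length 23.9, so D = (-21.04, -11.33). ∠MDZ = 121.2° gives DZ at -92.90° from the x-axis; with |DZ| = 21.1, Z = (-22.11, -32.40). ∠DZA = 85.7° gives ZA at 1.400° from the x-axis; with |ZA| = 27.4, A = (5.281, -31.73). ∠ZAR = 128.5° gives AR at 52.90° from the x-axis; with |AR| = 27.9, R = (22.11, -9.482). ∠ARJ = 90.1° gives RJ at 142.8° from the x-axis; with |RJ| = 29.9, J = (-1.706, 8.596). ∠RJW = 51.9° gives JW at -89.10° from the x-axis; with |JW| = 22.8, W = (-1.348, -14.20). Then |DW| = |W − D| = 19.90.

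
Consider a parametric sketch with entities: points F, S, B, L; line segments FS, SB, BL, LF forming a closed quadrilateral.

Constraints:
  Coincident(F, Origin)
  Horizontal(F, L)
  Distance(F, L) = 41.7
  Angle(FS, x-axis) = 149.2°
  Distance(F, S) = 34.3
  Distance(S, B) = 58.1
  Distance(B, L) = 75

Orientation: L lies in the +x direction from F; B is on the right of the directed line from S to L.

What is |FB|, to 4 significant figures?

45.54

F is at the origin; FL is horizontal with |FL| = 41.7 and L in +x, so L = (41.7, 0). FS runs at 149.2° with |FS| = 34.3, so S = (-29.46, 17.56). B is determined by |SB| = 58.1 and |BL| = 75.0 together: it lies at the intersection of circle(S, 58.1) and circle(L, 75.0). With |SL| = 73.30, the foot of the radical line on SL is 21.30 from S and the perpendicular offset is √(58.1² − 21.30²) = 54.05. Taking the right-of-SL solution: B = (-21.73, -40.02).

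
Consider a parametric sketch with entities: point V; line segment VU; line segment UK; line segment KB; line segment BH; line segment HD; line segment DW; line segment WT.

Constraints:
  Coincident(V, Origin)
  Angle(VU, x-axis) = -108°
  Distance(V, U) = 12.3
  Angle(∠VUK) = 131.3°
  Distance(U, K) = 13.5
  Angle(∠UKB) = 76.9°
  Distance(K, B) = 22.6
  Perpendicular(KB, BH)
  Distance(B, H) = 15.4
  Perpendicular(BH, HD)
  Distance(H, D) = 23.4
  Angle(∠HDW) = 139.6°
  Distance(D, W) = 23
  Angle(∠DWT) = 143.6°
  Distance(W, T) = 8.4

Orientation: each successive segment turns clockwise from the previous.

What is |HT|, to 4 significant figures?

48.66

V is at the origin; VU runs at -108.0° with length 12.3, so U = (-3.801, -11.70). ∠VUK = 131.3° gives UK at -156.7° from the x-axis; with |UK| = 13.5, K = (-16.20, -17.04). ∠UKB = 76.9° gives KB at 100.2° from the x-axis; with |KB| = 22.6, B = (-20.20, 5.205). KB is perpendicular to BH, so BH runs at 10.20°; with |BH| = 15.4, H = (-5.045, 7.932). The perpendicularity gives HD at right angles to BH, so HD runs at -79.80°; with |HD| = 23.4, D = (-0.9017, -15.10). ∠HDW = 139.6° gives DW at -120.2° from the x-axis; with |DW| = 23.0, W = (-12.47, -34.98). ∠DWT = 143.6° gives WT at -156.6° from the x-axis; with |WT| = 8.4, T = (-20.18, -38.31). Then |HT| = |T − H| = 48.66.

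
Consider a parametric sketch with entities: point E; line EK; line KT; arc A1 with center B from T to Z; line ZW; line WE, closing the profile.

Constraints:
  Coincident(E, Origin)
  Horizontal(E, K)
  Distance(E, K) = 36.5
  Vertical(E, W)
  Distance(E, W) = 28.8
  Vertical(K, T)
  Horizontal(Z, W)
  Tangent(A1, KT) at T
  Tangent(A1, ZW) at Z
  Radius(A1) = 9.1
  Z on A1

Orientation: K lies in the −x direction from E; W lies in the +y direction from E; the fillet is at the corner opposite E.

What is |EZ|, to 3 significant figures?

39.8

E is at the origin; EK is horizontal with |EK| = 36.5 and K on the −x side, so K = (-36.5, 0.00). E and W share the same x with |EW| = 28.8 and W on the +y side, so W = (0.00, 28.8). The virtual corner opposite E is at (-36.5, 28.8). Since A1 is tangent to KT there, BT ⟂ KT and tangency of A1 to ZW means the radius BZ is perpendicular to ZW, with radius 9.1, so the center B sits 9.1 in from both sides at B = (-27.4, 19.7). That places the tangent points at T = (-36.5, 19.7) on KT and Z = (-27.4, 28.8) on ZW. Then |EZ| = |Z − E| = 39.8.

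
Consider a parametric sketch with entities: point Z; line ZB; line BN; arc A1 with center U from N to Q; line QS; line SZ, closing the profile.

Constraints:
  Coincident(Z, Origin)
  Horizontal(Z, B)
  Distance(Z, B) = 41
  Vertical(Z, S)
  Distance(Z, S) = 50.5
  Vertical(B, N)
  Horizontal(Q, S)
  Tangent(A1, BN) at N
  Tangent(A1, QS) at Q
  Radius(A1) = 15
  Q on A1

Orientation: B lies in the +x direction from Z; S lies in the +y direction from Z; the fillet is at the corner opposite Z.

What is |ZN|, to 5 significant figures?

54.233

The virtual corner opposite Z is at (41.000, 50.500). Since A1 is tangent to BN there, UN ⟂ BN and the tangent condition forces UQ to be normal to QS, with radius 15.0, so the center U sits 15.0 in from both sides at U = (26.000, 35.500). That places the tangent points at N = (41.000, 35.500) on BN and Q = (26.000, 50.500) on QS. Then |ZN| = |N − Z| = 54.233.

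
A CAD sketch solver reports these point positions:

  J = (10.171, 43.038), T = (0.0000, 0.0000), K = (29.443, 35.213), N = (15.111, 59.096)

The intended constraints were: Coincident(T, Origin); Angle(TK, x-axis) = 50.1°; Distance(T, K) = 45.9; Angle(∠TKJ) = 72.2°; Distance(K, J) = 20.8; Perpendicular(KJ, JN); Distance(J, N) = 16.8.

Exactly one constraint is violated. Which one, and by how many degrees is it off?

Perpendicular(KJ, JN) — off by 5.00°.

T = (0.00, 0.00) ✓; TK at 50.10° ✓; |TK| = 45.90 ✓; ∠TKJ = 72.20° ✓; |KJ| = 20.80 ✓; ∠(KJ, JN) = 85.00° ✗; |JN| = 16.80 ✓.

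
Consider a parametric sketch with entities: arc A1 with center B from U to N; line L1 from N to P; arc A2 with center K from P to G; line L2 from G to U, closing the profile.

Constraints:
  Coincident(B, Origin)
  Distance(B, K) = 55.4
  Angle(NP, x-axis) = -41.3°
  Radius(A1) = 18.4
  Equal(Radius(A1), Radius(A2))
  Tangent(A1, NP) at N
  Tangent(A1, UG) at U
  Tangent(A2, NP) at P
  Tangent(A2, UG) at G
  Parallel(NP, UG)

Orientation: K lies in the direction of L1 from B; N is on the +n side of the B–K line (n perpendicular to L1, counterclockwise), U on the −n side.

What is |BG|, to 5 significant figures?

58.376

The slot axis is L1's direction at -41.3°, so u = (cos -41.3°, sin -41.3°) = (0.75126, -0.66000) and n = (−sin -41.3°, cos -41.3°) = (0.66000, 0.75126). B is at the origin and K lies 55.4 along u from B, so K = 55.4·u = (41.620, -36.564). Tangency of A1 to both parallel lines with radius 18.4 puts N and U at B ± 18.4·n: N = (12.144, 13.823), U = (-12.144, -13.823). Equal radii place P and G the same way about K: P = K + 18.4·n = (53.764, -22.741), G = K − 18.4·n = (29.476, -50.387). Then |BG| = |G − B| = 58.376.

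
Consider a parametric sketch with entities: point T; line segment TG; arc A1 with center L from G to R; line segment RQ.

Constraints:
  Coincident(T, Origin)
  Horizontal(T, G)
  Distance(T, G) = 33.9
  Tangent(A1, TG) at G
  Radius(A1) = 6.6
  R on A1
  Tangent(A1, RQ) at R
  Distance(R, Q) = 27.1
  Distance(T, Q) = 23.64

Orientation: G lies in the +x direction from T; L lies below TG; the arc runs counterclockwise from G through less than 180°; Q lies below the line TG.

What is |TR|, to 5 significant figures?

29.256

Checks: |LG| = 6.600 ✓; |LR| = 6.600 ✓; ∠(LR, RQ) = 90.00° ✓; |RQ| = 27.10 ✓; |TQ| = 23.64 ✓.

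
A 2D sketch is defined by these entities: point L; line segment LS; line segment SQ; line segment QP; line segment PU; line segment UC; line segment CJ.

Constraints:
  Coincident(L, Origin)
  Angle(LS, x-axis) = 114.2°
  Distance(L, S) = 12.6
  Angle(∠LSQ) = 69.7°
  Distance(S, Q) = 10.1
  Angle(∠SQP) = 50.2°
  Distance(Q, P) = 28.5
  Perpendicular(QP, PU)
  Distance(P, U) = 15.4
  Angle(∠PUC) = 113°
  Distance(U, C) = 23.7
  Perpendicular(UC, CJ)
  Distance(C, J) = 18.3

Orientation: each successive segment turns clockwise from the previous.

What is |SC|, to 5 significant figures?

16.902

The perpendicularity gives PU at right angles to QP, so PU runs at 144.10°; with |PU| = 15.4, U = (-24.275, -1.8764). ∠PUC = 113.0° gives UC at 77.100° from the x-axis; with |UC| = 23.7, C = (-18.984, 21.225). Then |SC| = |C − S| = 16.902.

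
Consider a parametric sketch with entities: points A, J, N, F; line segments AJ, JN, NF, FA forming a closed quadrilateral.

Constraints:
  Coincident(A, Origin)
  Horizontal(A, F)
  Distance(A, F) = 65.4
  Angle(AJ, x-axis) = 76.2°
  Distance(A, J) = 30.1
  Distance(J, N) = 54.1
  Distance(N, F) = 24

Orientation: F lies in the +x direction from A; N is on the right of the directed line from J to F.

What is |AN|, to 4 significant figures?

45.10

Checks: |JN| = 54.10 ✓; |NF| = 24.00 ✓.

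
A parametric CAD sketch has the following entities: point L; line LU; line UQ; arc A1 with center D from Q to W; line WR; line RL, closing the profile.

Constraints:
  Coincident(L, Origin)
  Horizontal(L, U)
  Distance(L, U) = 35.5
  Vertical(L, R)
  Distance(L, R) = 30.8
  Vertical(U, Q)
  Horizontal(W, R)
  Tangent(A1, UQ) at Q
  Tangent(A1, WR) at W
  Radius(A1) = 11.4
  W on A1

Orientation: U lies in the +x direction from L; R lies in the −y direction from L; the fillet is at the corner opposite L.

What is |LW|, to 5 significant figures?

39.108

L is at the origin; L and U share the same y with |LU| = 35.5 and U on the +x side, so U = (35.500, 0.0000). LR is vertical with |LR| = 30.8 and R on the −y side, so R = (0.0000, -30.800). The virtual corner opposite L is at (35.500, -30.800). Tangency of A1 to UQ means the radius DQ is perpendicular to UQ and the tangent condition forces DW to be normal to WR, with radius 11.4, so the center D sits 11.4 in from both sides at D = (24.100, -19.400). That places the tangent points at Q = (35.500, -19.400) on UQ and W = (24.100, -30.800) on WR. Then |LW| = |W − L| = 39.108.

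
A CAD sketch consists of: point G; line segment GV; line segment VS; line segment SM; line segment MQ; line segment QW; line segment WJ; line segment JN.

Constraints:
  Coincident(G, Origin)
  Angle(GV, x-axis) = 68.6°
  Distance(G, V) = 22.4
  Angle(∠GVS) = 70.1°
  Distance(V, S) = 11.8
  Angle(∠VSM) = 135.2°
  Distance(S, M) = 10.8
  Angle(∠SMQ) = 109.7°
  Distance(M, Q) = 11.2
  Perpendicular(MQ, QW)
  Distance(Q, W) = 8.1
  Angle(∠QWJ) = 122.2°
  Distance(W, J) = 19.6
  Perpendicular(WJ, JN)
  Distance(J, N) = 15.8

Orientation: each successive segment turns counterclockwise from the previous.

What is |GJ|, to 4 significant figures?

26.33

MQ ⟂ QW, so QW runs at 23.60°; with |QW| = 8.1, W = (0.4238, 6.737). ∠QWJ = 122.2° gives WJ at 81.40° from the x-axis; with |WJ| = 19.6, J = (3.355, 26.12). Then |GJ| = |J − G| = 26.33.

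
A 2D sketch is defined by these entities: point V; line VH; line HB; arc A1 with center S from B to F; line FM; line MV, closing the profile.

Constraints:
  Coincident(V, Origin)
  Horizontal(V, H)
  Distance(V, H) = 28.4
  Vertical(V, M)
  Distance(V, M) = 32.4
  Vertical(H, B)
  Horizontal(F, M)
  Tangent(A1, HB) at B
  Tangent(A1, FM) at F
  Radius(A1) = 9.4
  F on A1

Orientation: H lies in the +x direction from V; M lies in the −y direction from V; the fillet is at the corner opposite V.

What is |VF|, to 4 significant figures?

37.56

The virtual corner opposite V is at (28.40, -32.40). The tangent condition forces SB to be normal to HB and since A1 is tangent to FM there, SF ⟂ FM, with radius 9.4, so the center S sits 9.4 in from both sides at S = (19.00, -23.00). That places the tangent points at B = (28.40, -23.00) on HB and F = (19.00, -32.40) on FM. Then |VF| = |F − V| = 37.56.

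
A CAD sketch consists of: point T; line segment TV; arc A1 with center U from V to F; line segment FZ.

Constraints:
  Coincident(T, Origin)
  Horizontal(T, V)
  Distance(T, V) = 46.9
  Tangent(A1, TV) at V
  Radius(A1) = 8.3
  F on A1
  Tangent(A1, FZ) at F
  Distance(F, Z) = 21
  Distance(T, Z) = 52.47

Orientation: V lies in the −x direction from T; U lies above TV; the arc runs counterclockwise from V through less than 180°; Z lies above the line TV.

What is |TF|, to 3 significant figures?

40.0

Checks: |UF| = 8.300 ✓; ∠(UF, FZ) = 90.00° ✓; |FZ| = 21.00 ✓; |TZ| = 52.47 ✓.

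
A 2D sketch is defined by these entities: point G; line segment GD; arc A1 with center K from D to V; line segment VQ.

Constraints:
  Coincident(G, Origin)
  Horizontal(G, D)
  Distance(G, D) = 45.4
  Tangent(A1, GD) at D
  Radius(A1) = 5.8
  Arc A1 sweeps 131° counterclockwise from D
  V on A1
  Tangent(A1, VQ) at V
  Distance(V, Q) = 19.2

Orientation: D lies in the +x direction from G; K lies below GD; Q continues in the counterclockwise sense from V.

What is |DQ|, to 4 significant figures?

25.46

G is at the origin; GD is horizontal with |GD| = 45.4 and D on the +x side, so D = (45.40, 0.000). Since A1 is tangent to GD there, KD ⟂ GD, so K = D + (0, -5.8) = (45.40, -5.800). On A1, D sits at bearing 90° from K; a 131° counterclockwise sweep puts V at bearing 221°, so V = K + 5.8·(cos 221°, sin 221°) = (41.02, -9.605). A1 meets VQ tangentially, so KV is at right angles to VQ, so VQ runs along (−sin 221°, cos 221°); with |VQ| = 19.2, Q = (53.62, -24.10). Then |DQ| = |Q − D| = 25.46.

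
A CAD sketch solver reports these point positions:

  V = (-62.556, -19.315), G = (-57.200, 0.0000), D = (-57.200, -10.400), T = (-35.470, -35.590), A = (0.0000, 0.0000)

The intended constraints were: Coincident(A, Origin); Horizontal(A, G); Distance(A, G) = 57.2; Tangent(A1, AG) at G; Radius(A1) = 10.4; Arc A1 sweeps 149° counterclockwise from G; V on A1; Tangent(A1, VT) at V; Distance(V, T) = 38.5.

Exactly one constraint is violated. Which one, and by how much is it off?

Distance(V, T) = 38.5 — off by 6.90.

A = (0.00, 0.00) ✓; A.y = 0.00, G.y = 0.00 ✓; |AG| = 57.20 ✓; ∠(DG, GA) = 90.00° ✓; |DG| = 10.40 ✓; bearing(D→V) − bearing(D→G) = 149.0° ✓; |DV| = 10.40 ✓; ∠(DV, VT) = 90.00° ✓; |VT| = 31.60 ✗.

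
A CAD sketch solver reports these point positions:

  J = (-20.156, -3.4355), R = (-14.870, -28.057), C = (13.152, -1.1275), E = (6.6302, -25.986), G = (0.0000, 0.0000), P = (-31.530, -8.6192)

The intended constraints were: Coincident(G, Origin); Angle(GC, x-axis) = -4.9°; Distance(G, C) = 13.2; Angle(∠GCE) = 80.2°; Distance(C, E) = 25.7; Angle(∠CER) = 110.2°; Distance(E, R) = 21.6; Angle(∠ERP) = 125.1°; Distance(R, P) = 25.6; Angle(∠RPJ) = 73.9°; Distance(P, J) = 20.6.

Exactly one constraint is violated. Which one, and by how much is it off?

Distance(P, J) = 20.6 — off by 8.10.

G = (0.00, 0.00) ✓; GC at -4.900° ✓; |GC| = 13.20 ✓; ∠GCE = 80.20° ✓; |CE| = 25.70 ✓; ∠CER = 110.2° ✓; |ER| = 21.60 ✓; ∠ERP = 125.1° ✓; |RP| = 25.60 ✓; ∠RPJ = 73.90° ✓; |PJ| = 12.50 ✗.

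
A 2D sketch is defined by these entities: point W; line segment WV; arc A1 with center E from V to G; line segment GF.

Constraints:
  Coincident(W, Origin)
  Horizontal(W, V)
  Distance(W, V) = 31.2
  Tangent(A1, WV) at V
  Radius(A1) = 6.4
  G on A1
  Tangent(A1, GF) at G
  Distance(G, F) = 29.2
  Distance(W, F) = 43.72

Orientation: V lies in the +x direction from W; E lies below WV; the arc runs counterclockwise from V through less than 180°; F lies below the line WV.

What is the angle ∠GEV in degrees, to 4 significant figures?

90.87°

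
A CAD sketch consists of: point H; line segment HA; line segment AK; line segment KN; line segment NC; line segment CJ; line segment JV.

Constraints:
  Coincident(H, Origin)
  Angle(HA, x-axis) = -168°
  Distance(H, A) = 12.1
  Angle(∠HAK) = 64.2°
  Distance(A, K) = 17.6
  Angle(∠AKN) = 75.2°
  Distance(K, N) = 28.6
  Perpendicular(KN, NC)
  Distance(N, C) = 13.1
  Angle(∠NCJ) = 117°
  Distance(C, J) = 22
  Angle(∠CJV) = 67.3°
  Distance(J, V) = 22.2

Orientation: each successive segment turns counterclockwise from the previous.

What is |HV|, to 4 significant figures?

10.36

H is at the origin; HA runs at -168.0° with length 12.1, so A = (-11.84, -2.516). ∠HAK = 64.2° gives AK at -52.20° from the x-axis; with |AK| = 17.6, K = (-1.048, -16.42). ∠AKN = 75.2° gives KN at 52.60° from the x-axis; with |KN| = 28.6, N = (16.32, 6.298). KN ⟂ NC, so NC runs at 142.6°; with |NC| = 13.1, C = (5.916, 14.25). ∠NCJ = 117.0° gives CJ at -154.4° from the x-axis; with |CJ| = 22.0, J = (-13.92, 4.749). ∠CJV = 67.3° gives JV at -41.70° from the x-axis; with |JV| = 22.2, V = (2.651, -10.02). Then |HV| = |V − H| = 10.36.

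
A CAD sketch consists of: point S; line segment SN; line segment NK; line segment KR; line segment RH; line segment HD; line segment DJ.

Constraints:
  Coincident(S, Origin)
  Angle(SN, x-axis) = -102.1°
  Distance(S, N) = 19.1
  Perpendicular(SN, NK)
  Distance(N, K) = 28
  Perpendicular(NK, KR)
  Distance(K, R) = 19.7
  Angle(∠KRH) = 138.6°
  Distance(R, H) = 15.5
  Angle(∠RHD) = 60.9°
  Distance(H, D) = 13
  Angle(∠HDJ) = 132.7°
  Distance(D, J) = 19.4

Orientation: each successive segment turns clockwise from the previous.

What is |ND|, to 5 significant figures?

23.315

∠KRH = 138.6° gives RH at 36.500° from the x-axis; with |RH| = 15.5, H = (-14.792, 15.676). ∠RHD = 60.9° gives HD at -82.600° from the x-axis; with |HD| = 13.0, D = (-13.118, 2.7840). Then |ND| = |D − N| = 23.315.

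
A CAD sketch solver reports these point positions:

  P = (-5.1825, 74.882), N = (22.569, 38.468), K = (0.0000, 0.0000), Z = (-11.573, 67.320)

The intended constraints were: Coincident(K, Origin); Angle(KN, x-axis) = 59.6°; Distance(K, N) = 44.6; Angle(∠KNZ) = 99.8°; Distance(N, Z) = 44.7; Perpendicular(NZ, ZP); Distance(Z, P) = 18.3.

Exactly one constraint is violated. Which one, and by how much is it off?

Distance(Z, P) = 18.3 — off by 8.40.

K = (0.00, 0.00) ✓; KN at 59.60° ✓; |KN| = 44.60 ✓; ∠KNZ = 99.80° ✓; |NZ| = 44.70 ✓; ∠(NZ, ZP) = 90.00° ✓; |ZP| = 9.901 ✗.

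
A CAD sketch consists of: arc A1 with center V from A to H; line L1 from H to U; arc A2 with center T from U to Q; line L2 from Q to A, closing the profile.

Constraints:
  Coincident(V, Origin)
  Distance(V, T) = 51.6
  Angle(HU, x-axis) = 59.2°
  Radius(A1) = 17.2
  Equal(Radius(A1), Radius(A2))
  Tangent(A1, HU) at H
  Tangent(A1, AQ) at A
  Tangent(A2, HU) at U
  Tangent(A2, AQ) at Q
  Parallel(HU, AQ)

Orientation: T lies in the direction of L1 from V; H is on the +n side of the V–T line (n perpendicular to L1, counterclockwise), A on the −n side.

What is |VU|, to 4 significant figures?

54.39

The slot axis is L1's direction at 59.2°, so u = (cos 59.2°, sin 59.2°) = (0.5120, 0.8590) and n = (−sin 59.2°, cos 59.2°) = (-0.8590, 0.5120). V is at the origin and T lies 51.6 along u from V, so T = 51.6·u = (26.42, 44.32). Tangency of A1 to both parallel lines with radius 17.2 puts H and A at V ± 17.2·n: H = (-14.77, 8.807), A = (14.77, -8.807). Equal radii place U and Q the same way about T: U = T + 17.2·n = (11.65, 53.13), Q = T − 17.2·n = (41.20, 35.52). Then |VU| = |U − V| = 54.39.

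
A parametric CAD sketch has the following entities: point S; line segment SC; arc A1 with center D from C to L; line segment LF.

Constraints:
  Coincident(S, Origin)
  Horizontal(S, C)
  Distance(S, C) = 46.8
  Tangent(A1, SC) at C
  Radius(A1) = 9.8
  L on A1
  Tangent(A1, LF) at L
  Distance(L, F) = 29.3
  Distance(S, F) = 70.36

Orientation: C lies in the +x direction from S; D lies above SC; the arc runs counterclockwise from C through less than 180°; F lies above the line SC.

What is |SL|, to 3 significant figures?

57.3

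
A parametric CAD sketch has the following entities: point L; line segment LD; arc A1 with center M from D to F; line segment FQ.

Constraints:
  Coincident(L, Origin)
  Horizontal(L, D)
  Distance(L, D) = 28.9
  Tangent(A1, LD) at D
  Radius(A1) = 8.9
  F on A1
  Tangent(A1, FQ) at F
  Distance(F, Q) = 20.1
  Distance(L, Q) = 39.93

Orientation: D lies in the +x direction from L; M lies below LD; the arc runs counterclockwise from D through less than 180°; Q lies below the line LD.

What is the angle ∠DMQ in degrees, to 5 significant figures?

171.39°

Checks: |MF| = 8.900 ✓; ∠(MF, FQ) = 90.00° ✓; |FQ| = 20.10 ✓; |LQ| = 39.93 ✓.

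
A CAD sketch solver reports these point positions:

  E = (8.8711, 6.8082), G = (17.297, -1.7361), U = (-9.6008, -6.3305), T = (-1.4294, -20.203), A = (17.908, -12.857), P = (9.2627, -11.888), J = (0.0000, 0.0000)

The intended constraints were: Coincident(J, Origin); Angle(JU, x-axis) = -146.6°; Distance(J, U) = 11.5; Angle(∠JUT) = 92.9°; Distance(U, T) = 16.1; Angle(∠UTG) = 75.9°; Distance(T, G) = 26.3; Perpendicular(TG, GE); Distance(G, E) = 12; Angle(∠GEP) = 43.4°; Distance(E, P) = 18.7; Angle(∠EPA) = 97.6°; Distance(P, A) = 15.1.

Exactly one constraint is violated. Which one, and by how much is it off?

Distance(P, A) = 15.1 — off by 6.40.

J = (0.00, 0.00) ✓; JU at -146.6° ✓; |JU| = 11.50 ✓; ∠JUT = 92.90° ✓; |UT| = 16.10 ✓; ∠UTG = 75.90° ✓; |TG| = 26.30 ✓; ∠(TG, GE) = 90.00° ✓; |GE| = 12.00 ✓; ∠GEP = 43.40° ✓; |EP| = 18.70 ✓; ∠EPA = 97.60° ✓; |PA| = 8.699 ✗.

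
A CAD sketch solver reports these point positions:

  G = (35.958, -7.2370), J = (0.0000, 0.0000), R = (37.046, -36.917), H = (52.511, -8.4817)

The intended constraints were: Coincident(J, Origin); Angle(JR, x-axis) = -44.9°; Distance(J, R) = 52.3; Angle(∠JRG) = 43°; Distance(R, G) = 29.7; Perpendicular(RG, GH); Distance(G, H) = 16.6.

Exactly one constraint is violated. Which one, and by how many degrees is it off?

Perpendicular(RG, GH) — off by 6.40°.

J = (0.00, 0.00) ✓; JR at -44.90° ✓; |JR| = 52.30 ✓; ∠JRG = 43.00° ✓; |RG| = 29.70 ✓; ∠(RG, GH) = 96.40° ✗; |GH| = 16.60 ✓.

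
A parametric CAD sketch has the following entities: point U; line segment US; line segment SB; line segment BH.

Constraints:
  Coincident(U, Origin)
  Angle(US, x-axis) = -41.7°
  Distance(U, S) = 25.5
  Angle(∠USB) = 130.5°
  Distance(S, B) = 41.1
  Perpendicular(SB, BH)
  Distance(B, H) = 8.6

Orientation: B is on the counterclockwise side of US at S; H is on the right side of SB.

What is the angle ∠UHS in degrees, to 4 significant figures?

14.07°

U is at the origin; US runs at -41.7° with length 25.5, so S = 25.5·(cos -41.7°, sin -41.7°) = (19.04, -16.96). ∠USB = 130.5°, so SB runs at -41.7° + (180° − 130.5°) = 7.800° from the x-axis; with |SB| = 41.1, B = S + 41.1·(cos 7.800°, sin 7.800°) = (59.76, -11.39). SB is perpendicular to BH; with |BH| = 8.6 on the right of SB, H = B + 8.6·(0.1357, -0.9907) = (60.93, -19.91). Then cos ∠UHS = HU·HS / (|HU||HS|), giving 14.07°.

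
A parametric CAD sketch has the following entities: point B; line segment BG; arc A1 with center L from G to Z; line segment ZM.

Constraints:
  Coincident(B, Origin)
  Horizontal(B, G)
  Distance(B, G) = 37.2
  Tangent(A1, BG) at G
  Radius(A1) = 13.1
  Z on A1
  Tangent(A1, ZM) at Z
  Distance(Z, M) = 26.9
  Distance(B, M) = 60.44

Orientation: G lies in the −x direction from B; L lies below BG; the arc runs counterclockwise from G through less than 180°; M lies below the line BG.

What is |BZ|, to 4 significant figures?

52.51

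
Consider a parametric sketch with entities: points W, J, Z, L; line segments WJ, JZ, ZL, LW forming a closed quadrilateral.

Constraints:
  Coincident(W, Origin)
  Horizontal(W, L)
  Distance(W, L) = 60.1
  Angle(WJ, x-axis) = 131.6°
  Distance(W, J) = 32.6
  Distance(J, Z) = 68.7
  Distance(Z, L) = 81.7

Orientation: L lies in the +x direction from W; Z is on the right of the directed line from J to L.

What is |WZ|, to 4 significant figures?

44.17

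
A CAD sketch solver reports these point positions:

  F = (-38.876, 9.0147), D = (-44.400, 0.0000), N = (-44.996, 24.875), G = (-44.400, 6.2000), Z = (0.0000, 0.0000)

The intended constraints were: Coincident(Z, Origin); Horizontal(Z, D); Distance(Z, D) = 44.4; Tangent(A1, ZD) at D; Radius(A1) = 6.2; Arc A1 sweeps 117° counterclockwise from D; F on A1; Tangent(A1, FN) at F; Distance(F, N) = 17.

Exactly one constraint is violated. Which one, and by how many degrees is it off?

Tangent(A1, FN) at F — off by 5.90°.

Z = (0.00, 0.00) ✓; Z.y = 0.00, D.y = 0.00 ✓; |ZD| = 44.40 ✓; ∠(GD, DZ) = 90.00° ✓; |GD| = 6.200 ✓; bearing(G→F) − bearing(G→D) = 117.0° ✓; |GF| = 6.200 ✓; ∠(GF, FN) = 95.90° ✗; |FN| = 17.00 ✓.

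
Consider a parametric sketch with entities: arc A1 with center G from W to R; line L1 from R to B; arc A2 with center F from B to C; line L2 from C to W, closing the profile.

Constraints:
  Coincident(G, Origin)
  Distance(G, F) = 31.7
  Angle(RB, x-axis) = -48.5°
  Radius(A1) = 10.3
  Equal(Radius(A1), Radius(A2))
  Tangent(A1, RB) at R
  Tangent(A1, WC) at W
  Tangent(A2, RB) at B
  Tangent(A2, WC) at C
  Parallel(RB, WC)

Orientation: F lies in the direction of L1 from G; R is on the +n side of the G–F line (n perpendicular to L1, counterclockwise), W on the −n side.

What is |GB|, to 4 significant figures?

33.33

Tangency of A1 to both parallel lines with radius 10.3 puts R and W at G ± 10.3·n: R = (7.714, 6.825), W = (-7.714, -6.825). Equal radii place B and C the same way about F: B = F + 10.3·n = (28.72, -16.92), C = F − 10.3·n = (13.29, -30.57). Then |GB| = |B − G| = 33.33.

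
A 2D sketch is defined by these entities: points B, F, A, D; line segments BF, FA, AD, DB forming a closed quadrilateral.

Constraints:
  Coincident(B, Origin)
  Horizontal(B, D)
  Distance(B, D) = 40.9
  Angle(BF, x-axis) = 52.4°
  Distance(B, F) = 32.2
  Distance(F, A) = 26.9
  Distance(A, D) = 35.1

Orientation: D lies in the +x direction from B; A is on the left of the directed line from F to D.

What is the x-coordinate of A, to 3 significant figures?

44.9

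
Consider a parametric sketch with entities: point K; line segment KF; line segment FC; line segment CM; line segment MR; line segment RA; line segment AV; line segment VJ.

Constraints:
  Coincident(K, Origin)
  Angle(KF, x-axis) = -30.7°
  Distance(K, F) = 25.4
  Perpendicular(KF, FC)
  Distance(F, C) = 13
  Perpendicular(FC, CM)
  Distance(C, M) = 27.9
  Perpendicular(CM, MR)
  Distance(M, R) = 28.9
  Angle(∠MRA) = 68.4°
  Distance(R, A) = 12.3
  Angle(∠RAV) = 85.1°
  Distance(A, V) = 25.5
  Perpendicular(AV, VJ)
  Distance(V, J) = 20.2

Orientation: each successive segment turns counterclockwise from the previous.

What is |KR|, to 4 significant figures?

16.10

FC ⟂ CM, so CM runs at 149.3°; with |CM| = 27.9, M = (4.487, 12.45). CM is perpendicular to MR, so MR runs at -120.7°; with |MR| = 28.9, R = (-10.27, -12.40). Then |KR| = |R − K| = 16.10.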